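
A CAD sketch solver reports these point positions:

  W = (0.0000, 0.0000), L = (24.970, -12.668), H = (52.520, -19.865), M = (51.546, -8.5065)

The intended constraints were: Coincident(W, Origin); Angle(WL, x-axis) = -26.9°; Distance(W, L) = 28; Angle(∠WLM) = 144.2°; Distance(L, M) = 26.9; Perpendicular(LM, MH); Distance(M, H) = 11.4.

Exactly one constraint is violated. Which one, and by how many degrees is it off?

Perpendicular(LM, MH) — off by 4.00°.

W = (0.00, 0.00) ✓; WL at -26.90° ✓; |WL| = 28.00 ✓; ∠WLM = 144.2° ✓; |LM| = 26.90 ✓; ∠(LM, MH) = 94.00° ✗; |MH| = 11.40 ✓.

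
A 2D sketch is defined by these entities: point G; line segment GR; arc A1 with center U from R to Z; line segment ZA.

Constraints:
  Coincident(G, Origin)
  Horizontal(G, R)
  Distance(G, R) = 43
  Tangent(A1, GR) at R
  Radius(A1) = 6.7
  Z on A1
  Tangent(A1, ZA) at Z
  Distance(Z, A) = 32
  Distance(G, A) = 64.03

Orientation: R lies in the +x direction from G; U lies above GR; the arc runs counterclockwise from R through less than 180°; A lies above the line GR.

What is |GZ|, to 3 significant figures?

50.1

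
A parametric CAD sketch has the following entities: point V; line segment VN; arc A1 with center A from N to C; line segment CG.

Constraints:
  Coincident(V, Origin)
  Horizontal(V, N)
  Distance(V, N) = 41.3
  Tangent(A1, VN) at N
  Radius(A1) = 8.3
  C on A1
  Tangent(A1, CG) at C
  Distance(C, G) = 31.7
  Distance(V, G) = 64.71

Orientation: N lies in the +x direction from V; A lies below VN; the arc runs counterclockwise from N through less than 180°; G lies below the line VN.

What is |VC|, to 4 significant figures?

36.58

Checks: V = (0.00, 0.00) ✓; |AC| = 8.300 ✓; ∠(AC, CG) = 90.00° ✓; |CG| = 31.70 ✓; |VG| = 64.71 ✓.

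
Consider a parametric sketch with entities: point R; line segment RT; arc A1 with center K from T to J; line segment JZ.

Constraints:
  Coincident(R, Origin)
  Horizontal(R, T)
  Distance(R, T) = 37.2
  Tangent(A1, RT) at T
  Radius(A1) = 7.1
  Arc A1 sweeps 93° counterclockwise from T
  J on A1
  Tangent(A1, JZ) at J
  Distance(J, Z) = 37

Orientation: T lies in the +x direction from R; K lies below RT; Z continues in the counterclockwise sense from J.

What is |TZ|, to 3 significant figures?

44.7

On A1, T sits at bearing 90° from K; a 93° counterclockwise sweep puts J at bearing 183°, so J = K + 7.1·(cos 183°, sin 183°) = (30.1, -7.47). Since A1 is tangent to JZ there, KJ ⟂ JZ, so JZ runs along (−sin 183°, cos 183°); with |JZ| = 37.0, Z = (32.0, -44.4). Then |TZ| = |Z − T| = 44.7.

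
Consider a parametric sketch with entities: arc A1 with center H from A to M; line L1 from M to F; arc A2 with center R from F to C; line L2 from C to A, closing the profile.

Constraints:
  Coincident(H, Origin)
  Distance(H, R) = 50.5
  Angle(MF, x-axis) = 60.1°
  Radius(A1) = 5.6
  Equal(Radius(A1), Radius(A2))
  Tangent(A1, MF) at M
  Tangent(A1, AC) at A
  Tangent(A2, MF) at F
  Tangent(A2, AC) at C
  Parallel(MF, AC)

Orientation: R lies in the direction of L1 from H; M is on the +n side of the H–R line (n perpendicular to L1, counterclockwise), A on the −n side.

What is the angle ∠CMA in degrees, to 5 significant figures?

77.495°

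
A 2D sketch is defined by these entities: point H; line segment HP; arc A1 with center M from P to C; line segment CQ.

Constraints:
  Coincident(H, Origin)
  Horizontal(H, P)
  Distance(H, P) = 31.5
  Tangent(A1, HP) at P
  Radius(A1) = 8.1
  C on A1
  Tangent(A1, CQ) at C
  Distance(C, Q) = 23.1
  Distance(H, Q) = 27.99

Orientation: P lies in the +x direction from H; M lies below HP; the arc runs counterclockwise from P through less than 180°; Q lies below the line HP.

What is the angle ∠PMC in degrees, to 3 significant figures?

61.6°

H is at the origin; H and P share the same y with |HP| = 31.5 and P on the +x side, so P = (31.5, 0.00). The tangent condition forces MP to be normal to HP, so M = P + (0, -8.1) = (31.5, -8.10). Since MC ⟂ CQ (tangency), |MQ| = √(8.1² + 23.1²) = 24.5 regardless of where C sits on A1. So Q lies on both circle(H, 27.99) and circle(M, 24.5); the below-HP intersection is Q = (13.4, -24.6). C is the foot of the tangent from Q: C = (24.4, -4.25).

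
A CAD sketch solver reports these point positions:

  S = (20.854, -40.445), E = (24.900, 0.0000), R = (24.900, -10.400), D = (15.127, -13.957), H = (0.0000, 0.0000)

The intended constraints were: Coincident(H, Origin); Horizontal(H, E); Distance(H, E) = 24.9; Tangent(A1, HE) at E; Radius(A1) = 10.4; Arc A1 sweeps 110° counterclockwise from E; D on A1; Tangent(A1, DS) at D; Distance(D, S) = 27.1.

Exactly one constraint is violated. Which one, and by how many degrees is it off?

Tangent(A1, DS) at D — off by 7.80°.

H = (0.00, 0.00) ✓; H.y = 0.00, E.y = 0.00 ✓; |HE| = 24.90 ✓; ∠(RE, EH) = 90.00° ✓; |RE| = 10.40 ✓; bearing(R→D) − bearing(R→E) = 110.0° ✓; |RD| = 10.40 ✓; ∠(RD, DS) = 97.80° ✗; |DS| = 27.10 ✓.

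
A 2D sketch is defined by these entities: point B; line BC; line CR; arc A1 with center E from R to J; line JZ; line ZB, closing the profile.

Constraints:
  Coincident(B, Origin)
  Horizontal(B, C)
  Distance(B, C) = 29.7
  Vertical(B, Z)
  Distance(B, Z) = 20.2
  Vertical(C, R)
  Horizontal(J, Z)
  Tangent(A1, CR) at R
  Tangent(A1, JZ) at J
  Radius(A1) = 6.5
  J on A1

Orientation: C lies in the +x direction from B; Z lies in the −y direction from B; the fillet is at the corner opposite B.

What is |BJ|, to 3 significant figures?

30.8

The virtual corner opposite B is at (29.7, -20.2). A1 meets CR tangentially, so ER is at right angles to CR and tangency of A1 to JZ means the radius EJ is perpendicular to JZ, with radius 6.5, so the center E sits 6.5 in from both sides at E = (23.2, -13.7). That places the tangent points at R = (29.7, -13.7) on CR and J = (23.2, -20.2) on JZ. Then |BJ| = |J − B| = 30.8.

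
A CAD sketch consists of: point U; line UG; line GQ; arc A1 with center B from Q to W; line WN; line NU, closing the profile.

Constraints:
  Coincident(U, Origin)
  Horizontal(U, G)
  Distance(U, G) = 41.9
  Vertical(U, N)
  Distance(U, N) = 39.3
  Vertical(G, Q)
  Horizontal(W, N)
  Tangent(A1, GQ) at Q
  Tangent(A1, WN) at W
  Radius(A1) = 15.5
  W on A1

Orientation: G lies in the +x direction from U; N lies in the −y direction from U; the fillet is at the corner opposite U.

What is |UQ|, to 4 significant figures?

48.19

U is at the origin; UG is horizontal with |UG| = 41.9 and G on the +x side, so G = (41.90, 0.000). U and N share the same x with |UN| = 39.3 and N on the −y side, so N = (0.000, -39.30). The virtual corner opposite U is at (41.90, -39.30). Since A1 is tangent to GQ there, BQ ⟂ GQ and A1 meets WN tangentially, so BW is at right angles to WN, with radius 15.5, so the center B sits 15.5 in from both sides at B = (26.40, -23.80). That places the tangent points at Q = (41.90, -23.80) on GQ and W = (26.40, -39.30) on WN. Then |UQ| = |Q − U| = 48.19.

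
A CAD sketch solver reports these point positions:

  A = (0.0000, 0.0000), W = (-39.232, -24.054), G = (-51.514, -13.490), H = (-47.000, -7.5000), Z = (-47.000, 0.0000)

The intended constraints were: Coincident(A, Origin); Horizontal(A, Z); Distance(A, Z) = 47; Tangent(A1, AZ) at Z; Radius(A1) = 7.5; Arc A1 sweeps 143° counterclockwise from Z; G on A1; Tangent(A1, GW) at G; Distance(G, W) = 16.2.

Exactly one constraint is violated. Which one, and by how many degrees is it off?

Tangent(A1, GW) at G — off by 3.70°.

A = (0.00, 0.00) ✓; A.y = 0.00, Z.y = 0.00 ✓; |AZ| = 47.00 ✓; ∠(HZ, ZA) = 90.00° ✓; |HZ| = 7.500 ✓; bearing(H→G) − bearing(H→Z) = 143.0° ✓; |HG| = 7.500 ✓; ∠(HG, GW) = 93.70° ✗; |GW| = 16.20 ✓.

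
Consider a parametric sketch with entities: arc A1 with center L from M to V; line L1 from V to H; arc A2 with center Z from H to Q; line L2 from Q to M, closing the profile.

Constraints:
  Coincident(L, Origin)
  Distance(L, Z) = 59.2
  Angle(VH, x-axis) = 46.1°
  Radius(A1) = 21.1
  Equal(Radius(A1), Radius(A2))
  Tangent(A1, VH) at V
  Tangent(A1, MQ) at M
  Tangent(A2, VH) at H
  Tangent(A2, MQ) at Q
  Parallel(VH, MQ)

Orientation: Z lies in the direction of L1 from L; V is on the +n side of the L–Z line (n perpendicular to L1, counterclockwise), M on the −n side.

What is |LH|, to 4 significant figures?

62.85

The slot axis is L1's direction at 46.1°, so u = (cos 46.1°, sin 46.1°) = (0.6934, 0.7206) and n = (−sin 46.1°, cos 46.1°) = (-0.7206, 0.6934). L is at the origin and Z lies 59.2 along u from L, so Z = 59.2·u = (41.05, 42.66). Tangency of A1 to both parallel lines with radius 21.1 puts V and M at L ± 21.1·n: V = (-15.20, 14.63), M = (15.20, -14.63). Equal radii place H and Q the same way about Z: H = Z + 21.1·n = (25.85, 57.29), Q = Z − 21.1·n = (56.25, 28.03). Then |LH| = |H − L| = 62.85.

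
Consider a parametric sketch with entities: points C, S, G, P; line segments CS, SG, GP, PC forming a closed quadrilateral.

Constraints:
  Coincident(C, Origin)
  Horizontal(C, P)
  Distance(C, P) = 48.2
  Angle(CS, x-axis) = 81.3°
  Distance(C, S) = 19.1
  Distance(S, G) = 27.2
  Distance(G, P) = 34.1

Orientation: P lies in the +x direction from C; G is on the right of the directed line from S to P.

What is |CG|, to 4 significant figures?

15.64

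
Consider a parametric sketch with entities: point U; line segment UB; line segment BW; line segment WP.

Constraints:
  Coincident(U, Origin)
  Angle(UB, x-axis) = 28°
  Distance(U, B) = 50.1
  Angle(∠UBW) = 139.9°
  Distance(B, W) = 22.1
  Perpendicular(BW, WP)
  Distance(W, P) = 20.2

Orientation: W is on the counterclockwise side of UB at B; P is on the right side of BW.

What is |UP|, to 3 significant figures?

80.0

∠UBW = 139.9°, so BW runs at 28.0° + (180° − 139.9°) = 68.1° from the x-axis; with |BW| = 22.1, W = B + 22.1·(cos 68.1°, sin 68.1°) = (52.5, 44.0). BW ⟂ WP; with |WP| = 20.2 on the right of BW, P = W + 20.2·(0.928, -0.373) = (71.2, 36.5). Then |UP| = |P − U| = 80.0.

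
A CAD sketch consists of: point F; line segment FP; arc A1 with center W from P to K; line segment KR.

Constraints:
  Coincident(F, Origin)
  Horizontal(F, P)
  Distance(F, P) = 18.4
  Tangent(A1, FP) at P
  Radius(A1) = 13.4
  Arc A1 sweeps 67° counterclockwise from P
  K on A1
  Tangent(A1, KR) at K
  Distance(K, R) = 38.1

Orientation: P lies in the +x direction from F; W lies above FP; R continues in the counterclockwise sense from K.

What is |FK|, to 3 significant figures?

31.8

Since A1 is tangent to FP there, WP ⟂ FP, so W = P + (0, 13.4) = (18.4, 13.4). On A1, P sits at bearing -90° from W; a 67° counterclockwise sweep puts K at bearing -23°, so K = W + 13.4·(cos -23°, sin -23°) = (30.7, 8.16). Then |FK| = |K − F| = 31.8.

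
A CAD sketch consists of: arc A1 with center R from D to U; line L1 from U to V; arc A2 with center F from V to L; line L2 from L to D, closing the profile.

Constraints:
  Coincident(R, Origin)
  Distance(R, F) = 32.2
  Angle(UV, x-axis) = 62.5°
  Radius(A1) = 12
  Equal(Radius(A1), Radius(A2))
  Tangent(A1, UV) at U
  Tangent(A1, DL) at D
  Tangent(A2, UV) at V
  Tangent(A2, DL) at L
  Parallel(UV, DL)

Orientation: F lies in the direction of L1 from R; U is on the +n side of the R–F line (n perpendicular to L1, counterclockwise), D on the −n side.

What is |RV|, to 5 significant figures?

34.363

The slot axis is L1's direction at 62.5°, so u = (cos 62.5°, sin 62.5°) = (0.46175, 0.88701) and n = (−sin 62.5°, cos 62.5°) = (-0.88701, 0.46175). R is at the origin and F lies 32.2 along u from R, so F = 32.2·u = (14.868, 28.562). Tangency of A1 to both parallel lines with radius 12.0 puts U and D at R ± 12.0·n: U = (-10.644, 5.5410), D = (10.644, -5.5410). Equal radii place V and L the same way about F: V = F + 12.0·n = (4.2242, 34.103), L = F − 12.0·n = (25.512, 23.021). Then |RV| = |V − R| = 34.363.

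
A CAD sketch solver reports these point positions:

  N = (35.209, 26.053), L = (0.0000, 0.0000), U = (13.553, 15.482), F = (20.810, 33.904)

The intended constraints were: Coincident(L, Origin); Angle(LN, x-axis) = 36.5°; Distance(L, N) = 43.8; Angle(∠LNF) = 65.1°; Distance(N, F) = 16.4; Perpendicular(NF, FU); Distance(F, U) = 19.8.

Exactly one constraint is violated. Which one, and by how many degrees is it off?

Perpendicular(NF, FU) — off by 7.10°.

L = (0.00, 0.00) ✓; LN at 36.50° ✓; |LN| = 43.80 ✓; ∠LNF = 65.10° ✓; |NF| = 16.40 ✓; ∠(NF, FU) = 97.10° ✗; |FU| = 19.80 ✓.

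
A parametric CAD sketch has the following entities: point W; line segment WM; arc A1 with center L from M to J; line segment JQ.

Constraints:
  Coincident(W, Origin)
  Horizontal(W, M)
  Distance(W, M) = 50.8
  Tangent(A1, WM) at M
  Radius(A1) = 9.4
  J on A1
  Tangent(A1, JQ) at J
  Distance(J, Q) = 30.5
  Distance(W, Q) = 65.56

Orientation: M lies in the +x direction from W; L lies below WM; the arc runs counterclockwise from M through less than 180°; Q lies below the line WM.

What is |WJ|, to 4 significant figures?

43.57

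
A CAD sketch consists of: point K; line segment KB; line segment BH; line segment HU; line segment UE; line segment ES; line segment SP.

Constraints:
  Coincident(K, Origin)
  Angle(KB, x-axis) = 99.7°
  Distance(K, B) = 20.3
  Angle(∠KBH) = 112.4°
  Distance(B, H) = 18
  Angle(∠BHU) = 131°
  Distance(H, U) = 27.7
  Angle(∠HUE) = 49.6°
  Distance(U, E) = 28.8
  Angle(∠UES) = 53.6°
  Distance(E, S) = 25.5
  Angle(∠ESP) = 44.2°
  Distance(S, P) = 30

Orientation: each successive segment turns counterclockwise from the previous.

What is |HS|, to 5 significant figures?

4.3228

∠HUE = 49.6° gives UE at -13.300° from the x-axis; with |UE| = 28.8, E = (-15.277, 0.94281). ∠UES = 53.6° gives ES at 113.10° from the x-axis; with |ES| = 25.5, S = (-25.281, 24.398). Then |HS| = |S − H| = 4.3228.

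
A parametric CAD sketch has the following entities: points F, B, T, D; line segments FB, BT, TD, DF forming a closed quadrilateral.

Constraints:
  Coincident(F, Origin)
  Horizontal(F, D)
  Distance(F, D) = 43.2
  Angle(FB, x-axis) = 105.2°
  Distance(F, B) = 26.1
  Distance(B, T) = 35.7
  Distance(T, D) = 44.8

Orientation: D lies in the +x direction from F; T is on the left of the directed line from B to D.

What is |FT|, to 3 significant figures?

48.1

Checks: |BT| = 35.70 ✓; |TD| = 44.80 ✓.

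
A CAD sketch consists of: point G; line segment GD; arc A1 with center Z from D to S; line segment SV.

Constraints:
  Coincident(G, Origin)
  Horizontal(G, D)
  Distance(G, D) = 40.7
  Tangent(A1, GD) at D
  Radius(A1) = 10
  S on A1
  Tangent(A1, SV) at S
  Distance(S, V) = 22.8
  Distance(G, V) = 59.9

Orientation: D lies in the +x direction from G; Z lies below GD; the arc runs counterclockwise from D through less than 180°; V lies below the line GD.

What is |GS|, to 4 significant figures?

37.78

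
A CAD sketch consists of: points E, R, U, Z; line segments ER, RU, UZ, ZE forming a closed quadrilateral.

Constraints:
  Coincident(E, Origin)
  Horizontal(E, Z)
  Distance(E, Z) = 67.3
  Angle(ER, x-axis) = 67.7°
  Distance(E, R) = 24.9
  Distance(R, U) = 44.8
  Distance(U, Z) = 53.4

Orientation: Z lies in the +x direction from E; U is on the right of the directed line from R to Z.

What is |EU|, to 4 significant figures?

27.69

E is at the origin; EZ is horizontal with |EZ| = 67.3 and Z in +x, so Z = (67.3, 0). ER runs at 67.7° with |ER| = 24.9, so R = (9.448, 23.04). U is determined by |RU| = 44.8 and |UZ| = 53.4 together: it lies at the intersection of circle(R, 44.8) and circle(Z, 53.4). With |RZ| = 62.27, the foot of the radical line on RZ is 24.35 from R and the perpendicular offset is √(44.8² − 24.35²) = 37.60. Taking the right-of-RZ solution: U = (18.16, -20.91).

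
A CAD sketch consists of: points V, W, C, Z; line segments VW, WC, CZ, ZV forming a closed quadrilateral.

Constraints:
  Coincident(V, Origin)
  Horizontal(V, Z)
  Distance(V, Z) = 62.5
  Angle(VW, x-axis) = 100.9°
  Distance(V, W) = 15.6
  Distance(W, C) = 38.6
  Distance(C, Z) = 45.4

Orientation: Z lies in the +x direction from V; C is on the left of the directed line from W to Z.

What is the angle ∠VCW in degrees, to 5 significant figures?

19.186°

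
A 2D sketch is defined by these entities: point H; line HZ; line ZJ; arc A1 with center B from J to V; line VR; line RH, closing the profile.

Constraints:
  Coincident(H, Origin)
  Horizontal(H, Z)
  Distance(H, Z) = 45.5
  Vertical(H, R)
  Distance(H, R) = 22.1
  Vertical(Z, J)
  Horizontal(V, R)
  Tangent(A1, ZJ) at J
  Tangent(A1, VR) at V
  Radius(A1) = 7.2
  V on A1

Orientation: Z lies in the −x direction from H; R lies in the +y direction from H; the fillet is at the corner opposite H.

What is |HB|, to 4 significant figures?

41.10

H is at the origin; H and Z share the same y with |HZ| = 45.5 and Z on the −x side, so Z = (-45.50, 0.000). HR is vertical with |HR| = 22.1 and R on the +y side, so R = (0.000, 22.10). The virtual corner opposite H is at (-45.50, 22.10). The tangent condition forces BJ to be normal to ZJ and the tangent condition forces BV to be normal to VR, with radius 7.2, so the center B sits 7.2 in from both sides at B = (-38.30, 14.90). Then |HB| = |B − H| = 41.10.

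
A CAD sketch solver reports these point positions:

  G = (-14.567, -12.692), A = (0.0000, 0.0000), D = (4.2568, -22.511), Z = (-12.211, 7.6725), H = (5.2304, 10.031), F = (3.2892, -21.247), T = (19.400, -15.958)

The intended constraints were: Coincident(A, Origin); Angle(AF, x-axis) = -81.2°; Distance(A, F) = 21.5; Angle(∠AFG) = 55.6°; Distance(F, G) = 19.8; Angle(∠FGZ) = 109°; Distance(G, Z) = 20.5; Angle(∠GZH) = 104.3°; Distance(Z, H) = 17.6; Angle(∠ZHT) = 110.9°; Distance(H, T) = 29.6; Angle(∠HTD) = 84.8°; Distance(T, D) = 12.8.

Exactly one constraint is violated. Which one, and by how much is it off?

Distance(T, D) = 12.8 — off by 3.70.

A = (0.00, 0.00) ✓; AF at -81.20° ✓; |AF| = 21.50 ✓; ∠AFG = 55.60° ✓; |FG| = 19.80 ✓; ∠FGZ = 109.0° ✓; |GZ| = 20.50 ✓; ∠GZH = 104.3° ✓; |ZH| = 17.60 ✓; ∠ZHT = 110.9° ✓; |HT| = 29.60 ✓; ∠HTD = 84.80° ✓; |TD| = 16.50 ✗.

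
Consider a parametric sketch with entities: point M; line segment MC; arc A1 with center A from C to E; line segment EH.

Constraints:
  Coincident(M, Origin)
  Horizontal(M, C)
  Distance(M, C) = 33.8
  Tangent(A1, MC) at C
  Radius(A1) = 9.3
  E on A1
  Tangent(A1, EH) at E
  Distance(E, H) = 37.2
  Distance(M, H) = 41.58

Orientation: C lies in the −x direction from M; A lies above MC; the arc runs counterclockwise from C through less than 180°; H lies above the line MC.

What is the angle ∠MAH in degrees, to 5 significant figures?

68.842°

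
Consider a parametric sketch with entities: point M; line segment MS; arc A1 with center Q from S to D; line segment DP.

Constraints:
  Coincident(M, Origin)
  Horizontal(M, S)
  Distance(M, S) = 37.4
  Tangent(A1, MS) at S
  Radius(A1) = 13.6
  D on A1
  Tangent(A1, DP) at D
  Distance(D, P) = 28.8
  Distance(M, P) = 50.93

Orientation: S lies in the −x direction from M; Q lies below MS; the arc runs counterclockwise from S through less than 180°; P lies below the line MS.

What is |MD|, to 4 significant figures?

52.41

Checks: |MS| = 37.40 ✓; |QD| = 13.60 ✓; ∠(QD, DP) = 90.00° ✓; |DP| = 28.80 ✓; |MP| = 50.93 ✓.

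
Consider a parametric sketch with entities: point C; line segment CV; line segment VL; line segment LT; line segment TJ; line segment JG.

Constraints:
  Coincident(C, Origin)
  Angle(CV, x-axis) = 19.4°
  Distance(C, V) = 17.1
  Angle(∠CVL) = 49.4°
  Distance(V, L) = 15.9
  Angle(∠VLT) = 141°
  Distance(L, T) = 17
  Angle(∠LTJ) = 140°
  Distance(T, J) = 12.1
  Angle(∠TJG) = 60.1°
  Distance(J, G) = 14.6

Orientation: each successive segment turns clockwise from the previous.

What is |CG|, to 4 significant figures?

8.101

C is at the origin; CV runs at 19.4° with length 17.1, so V = (16.13, 5.680). ∠CVL = 49.4° gives VL at -111.2° from the x-axis; with |VL| = 15.9, L = (10.38, -9.144). ∠VLT = 141.0° gives LT at -150.2° from the x-axis; with |LT| = 17.0, T = (-4.373, -17.59). ∠LTJ = 140.0° gives TJ at 169.8° from the x-axis; with |TJ| = 12.1, J = (-16.28, -15.45). ∠TJG = 60.1° gives JG at 49.90° from the x-axis; with |JG| = 14.6, G = (-6.877, -4.282). Then |CG| = |G − C| = 8.101.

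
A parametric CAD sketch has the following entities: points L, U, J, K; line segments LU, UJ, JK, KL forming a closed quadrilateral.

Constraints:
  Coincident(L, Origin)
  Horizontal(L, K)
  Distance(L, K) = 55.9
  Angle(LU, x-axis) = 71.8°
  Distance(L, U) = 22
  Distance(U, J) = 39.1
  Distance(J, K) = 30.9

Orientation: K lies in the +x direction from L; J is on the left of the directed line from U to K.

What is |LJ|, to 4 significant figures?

53.62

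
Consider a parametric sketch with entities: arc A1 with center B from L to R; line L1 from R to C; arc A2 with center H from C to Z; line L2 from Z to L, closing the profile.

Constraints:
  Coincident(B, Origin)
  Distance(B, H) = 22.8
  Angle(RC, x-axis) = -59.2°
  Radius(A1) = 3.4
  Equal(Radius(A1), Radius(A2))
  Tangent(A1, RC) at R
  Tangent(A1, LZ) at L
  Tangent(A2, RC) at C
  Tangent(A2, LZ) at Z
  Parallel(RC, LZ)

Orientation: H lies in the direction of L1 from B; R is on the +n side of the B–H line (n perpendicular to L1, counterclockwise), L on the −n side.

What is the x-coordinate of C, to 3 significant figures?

14.6

The slot axis is L1's direction at -59.2°, so u = (cos -59.2°, sin -59.2°) = (0.512, -0.859) and n = (−sin -59.2°, cos -59.2°) = (0.859, 0.512). B is at the origin and H lies 22.8 along u from B, so H = 22.8·u = (11.7, -19.6). Tangency of A1 to both parallel lines with radius 3.4 puts R and L at B ± 3.4·n: R = (2.92, 1.74), L = (-2.92, -1.74). Equal radii place C and Z the same way about H: C = H + 3.4·n = (14.6, -17.8), Z = H − 3.4·n = (8.75, -21.3). So C.x = 14.6.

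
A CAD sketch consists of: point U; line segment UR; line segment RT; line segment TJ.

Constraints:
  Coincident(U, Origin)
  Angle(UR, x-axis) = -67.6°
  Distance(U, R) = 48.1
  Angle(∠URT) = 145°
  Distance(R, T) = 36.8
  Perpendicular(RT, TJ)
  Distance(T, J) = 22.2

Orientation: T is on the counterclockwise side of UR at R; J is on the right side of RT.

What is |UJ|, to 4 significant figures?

91.03

U is at the origin; UR runs at -67.6° with length 48.1, so R = 48.1·(cos -67.6°, sin -67.6°) = (18.33, -44.47). ∠URT = 145.0°, so RT runs at -67.6° + (180° − 145.0°) = -32.60° from the x-axis; with |RT| = 36.8, T = R + 36.8·(cos -32.60°, sin -32.60°) = (49.33, -64.30). RT is perpendicular to TJ; with |TJ| = 22.2 on the right of RT, J = T + 22.2·(-0.5388, -0.8425) = (37.37, -83.00). Then |UJ| = |J − U| = 91.03.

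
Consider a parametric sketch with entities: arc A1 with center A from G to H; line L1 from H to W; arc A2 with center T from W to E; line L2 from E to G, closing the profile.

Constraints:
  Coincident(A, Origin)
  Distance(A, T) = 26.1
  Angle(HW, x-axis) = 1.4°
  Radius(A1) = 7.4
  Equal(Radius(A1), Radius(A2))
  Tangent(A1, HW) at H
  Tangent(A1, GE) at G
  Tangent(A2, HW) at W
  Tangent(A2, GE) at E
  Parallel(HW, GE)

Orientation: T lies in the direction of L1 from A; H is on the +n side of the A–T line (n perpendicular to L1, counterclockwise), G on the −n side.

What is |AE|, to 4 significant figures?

27.13

The slot axis is L1's direction at 1.4°, so u = (cos 1.4°, sin 1.4°) = (0.9997, 0.02443) and n = (−sin 1.4°, cos 1.4°) = (-0.02443, 0.9997). A is at the origin and T lies 26.1 along u from A, so T = 26.1·u = (26.09, 0.6377). Tangency of A1 to both parallel lines with radius 7.4 puts H and G at A ± 7.4·n: H = (-0.1808, 7.398), G = (0.1808, -7.398). Equal radii place W and E the same way about T: W = T + 7.4·n = (25.91, 8.035), E = T − 7.4·n = (26.27, -6.760). Then |AE| = |E − A| = 27.13.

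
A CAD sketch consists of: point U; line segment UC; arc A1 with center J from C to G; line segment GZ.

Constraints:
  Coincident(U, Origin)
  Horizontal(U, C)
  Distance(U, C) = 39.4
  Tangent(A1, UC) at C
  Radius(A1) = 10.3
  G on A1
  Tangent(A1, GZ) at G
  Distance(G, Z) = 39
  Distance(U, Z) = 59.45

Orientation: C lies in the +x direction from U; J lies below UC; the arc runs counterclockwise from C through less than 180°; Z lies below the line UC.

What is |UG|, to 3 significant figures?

31.2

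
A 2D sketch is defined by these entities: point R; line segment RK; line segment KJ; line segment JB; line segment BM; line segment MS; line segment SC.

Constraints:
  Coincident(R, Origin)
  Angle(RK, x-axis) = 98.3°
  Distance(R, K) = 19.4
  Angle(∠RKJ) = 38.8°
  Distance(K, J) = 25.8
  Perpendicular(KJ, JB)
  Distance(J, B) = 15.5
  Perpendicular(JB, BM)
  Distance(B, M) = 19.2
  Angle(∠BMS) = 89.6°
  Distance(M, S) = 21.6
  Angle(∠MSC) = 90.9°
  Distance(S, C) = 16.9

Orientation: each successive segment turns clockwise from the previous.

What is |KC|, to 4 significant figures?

24.46

∠BMS = 89.6° gives MS at 46.70° from the x-axis; with |MS| = 21.6, S = (6.297, 19.07). ∠MSC = 90.9° gives SC at -42.40° from the x-axis; with |SC| = 16.9, C = (18.78, 7.674). Then |KC| = |C − K| = 24.46.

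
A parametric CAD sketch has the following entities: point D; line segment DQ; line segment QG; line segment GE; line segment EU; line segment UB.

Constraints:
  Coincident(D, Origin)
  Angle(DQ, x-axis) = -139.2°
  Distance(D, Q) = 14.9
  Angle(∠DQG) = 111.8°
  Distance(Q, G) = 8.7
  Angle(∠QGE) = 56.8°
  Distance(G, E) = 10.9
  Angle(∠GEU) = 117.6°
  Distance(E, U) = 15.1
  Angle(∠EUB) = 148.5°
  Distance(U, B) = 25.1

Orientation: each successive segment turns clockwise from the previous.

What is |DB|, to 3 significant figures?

34.2

D is at the origin; DQ runs at -139.2° with length 14.9, so Q = (-11.3, -9.74). ∠DQG = 111.8° gives QG at 153° from the x-axis; with |QG| = 8.7, G = (-19.0, -5.73). ∠QGE = 56.8° gives GE at 29.4° from the x-axis; with |GE| = 10.9, E = (-9.51, -0.381). ∠GEU = 117.6° gives EU at -33.0° from the x-axis; with |EU| = 15.1, U = (3.16, -8.61). ∠EUB = 148.5° gives UB at -64.5° from the x-axis; with |UB| = 25.1, B = (14.0, -31.3). Then |DB| = |B − D| = 34.2.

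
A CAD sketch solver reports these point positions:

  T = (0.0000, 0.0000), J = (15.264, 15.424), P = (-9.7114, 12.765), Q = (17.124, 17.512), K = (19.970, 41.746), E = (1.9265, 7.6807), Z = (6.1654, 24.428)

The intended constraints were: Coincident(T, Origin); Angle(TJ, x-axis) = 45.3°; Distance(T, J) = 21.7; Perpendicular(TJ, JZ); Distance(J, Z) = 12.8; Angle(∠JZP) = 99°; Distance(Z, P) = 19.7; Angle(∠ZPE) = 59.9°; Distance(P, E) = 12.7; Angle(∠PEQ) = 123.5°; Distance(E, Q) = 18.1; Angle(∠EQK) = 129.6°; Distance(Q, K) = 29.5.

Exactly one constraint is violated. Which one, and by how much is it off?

Distance(Q, K) = 29.5 — off by 5.10.

T = (0.00, 0.00) ✓; TJ at 45.30° ✓; |TJ| = 21.70 ✓; ∠(TJ, JZ) = 90.00° ✓; |JZ| = 12.80 ✓; ∠JZP = 99.00° ✓; |ZP| = 19.70 ✓; ∠ZPE = 59.90° ✓; |PE| = 12.70 ✓; ∠PEQ = 123.5° ✓; |EQ| = 18.10 ✓; ∠EQK = 129.6° ✓; |QK| = 24.40 ✗.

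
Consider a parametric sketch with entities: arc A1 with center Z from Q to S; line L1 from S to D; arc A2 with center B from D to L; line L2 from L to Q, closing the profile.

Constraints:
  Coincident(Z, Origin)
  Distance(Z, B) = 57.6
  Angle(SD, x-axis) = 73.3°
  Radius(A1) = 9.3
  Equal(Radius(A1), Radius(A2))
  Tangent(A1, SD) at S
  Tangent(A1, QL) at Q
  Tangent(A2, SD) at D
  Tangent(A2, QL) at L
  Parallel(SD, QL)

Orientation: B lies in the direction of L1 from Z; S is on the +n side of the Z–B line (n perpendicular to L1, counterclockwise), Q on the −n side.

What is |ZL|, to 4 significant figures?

58.35

The slot axis is L1's direction at 73.3°, so u = (cos 73.3°, sin 73.3°) = (0.2874, 0.9578) and n = (−sin 73.3°, cos 73.3°) = (-0.9578, 0.2874). Z is at the origin and B lies 57.6 along u from Z, so B = 57.6·u = (16.55, 55.17). Tangency of A1 to both parallel lines with radius 9.3 puts S and Q at Z ± 9.3·n: S = (-8.908, 2.672), Q = (8.908, -2.672). Equal radii place D and L the same way about B: D = B + 9.3·n = (7.644, 57.84), L = B − 9.3·n = (25.46, 52.50). Then |ZL| = |L − Z| = 58.35.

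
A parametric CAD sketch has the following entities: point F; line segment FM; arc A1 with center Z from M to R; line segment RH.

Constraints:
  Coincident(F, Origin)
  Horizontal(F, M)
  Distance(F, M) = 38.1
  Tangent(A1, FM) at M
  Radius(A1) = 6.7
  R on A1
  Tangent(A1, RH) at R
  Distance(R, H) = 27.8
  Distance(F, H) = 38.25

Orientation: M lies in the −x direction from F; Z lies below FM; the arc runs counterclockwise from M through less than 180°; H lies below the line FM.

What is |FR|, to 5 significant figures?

44.270

Checks: F.y = 0.00, M.y = 0.00 ✓; |ZM| = 6.700 ✓; |ZR| = 6.700 ✓; ∠(ZR, RH) = 90.00° ✓; |RH| = 27.80 ✓; |FH| = 38.25 ✓.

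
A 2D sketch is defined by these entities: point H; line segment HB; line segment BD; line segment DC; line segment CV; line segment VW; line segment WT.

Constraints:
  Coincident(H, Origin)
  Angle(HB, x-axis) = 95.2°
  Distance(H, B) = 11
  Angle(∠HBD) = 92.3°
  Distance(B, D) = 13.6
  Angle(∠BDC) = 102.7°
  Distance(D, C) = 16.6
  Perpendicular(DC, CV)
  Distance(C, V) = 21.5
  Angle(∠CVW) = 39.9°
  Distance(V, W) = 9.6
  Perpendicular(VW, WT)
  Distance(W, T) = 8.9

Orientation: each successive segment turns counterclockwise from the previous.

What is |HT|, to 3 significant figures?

12.3

H is at the origin; HB runs at 95.2° with length 11.0, so B = (-0.997, 11.0). ∠HBD = 92.3° gives BD at -177° from the x-axis; with |BD| = 13.6, D = (-14.6, 10.3). ∠BDC = 102.7° gives DC at -99.8° from the x-axis; with |DC| = 16.6, C = (-17.4, -6.09). The perpendicularity gives CV at right angles to DC, so CV runs at -9.80°; with |CV| = 21.5, V = (3.78, -9.75). ∠CVW = 39.9° gives VW at 130° from the x-axis; with |VW| = 9.6, W = (-2.43, -2.43). The perpendicularity gives WT at right angles to VW, so WT runs at -140°; with |WT| = 8.9, T = (-9.22, -8.19). Then |HT| = |T − H| = 12.3.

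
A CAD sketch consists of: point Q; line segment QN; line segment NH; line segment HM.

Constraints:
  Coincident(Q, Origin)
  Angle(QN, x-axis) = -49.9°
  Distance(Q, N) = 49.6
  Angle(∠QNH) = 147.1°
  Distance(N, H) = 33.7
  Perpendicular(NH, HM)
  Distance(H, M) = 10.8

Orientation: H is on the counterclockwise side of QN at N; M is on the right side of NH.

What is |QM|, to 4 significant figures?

84.27

Q is at the origin; QN runs at -49.9° with length 49.6, so N = 49.6·(cos -49.9°, sin -49.9°) = (31.95, -37.94). ∠QNH = 147.1°, so NH runs at -49.9° + (180° − 147.1°) = -17.00° from the x-axis; with |NH| = 33.7, H = N + 33.7·(cos -17.00°, sin -17.00°) = (64.18, -47.79). The perpendicularity gives HM at right angles to NH; with |HM| = 10.8 on the right of NH, M = H + 10.8·(-0.2924, -0.9563) = (61.02, -58.12). Then |QM| = |M − Q| = 84.27.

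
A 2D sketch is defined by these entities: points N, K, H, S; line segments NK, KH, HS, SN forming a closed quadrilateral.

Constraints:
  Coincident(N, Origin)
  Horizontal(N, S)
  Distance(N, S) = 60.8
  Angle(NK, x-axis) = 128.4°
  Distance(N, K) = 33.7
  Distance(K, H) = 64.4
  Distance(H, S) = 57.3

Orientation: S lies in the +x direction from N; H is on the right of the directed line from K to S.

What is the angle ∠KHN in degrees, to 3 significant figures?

8.75°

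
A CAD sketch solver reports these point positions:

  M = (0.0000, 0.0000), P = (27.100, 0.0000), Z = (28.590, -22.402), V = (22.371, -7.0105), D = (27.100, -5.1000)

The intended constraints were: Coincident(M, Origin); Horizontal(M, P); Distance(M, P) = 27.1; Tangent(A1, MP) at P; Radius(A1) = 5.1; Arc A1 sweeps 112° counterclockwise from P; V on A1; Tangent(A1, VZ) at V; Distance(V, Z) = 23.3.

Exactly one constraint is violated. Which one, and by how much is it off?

Distance(V, Z) = 23.3 — off by 6.70.

M = (0.00, 0.00) ✓; M.y = 0.00, P.y = 0.00 ✓; |MP| = 27.10 ✓; ∠(DP, PM) = 90.00° ✓; |DP| = 5.100 ✓; bearing(D→V) − bearing(D→P) = 112.0° ✓; |DV| = 5.100 ✓; ∠(DV, VZ) = 90.00° ✓; |VZ| = 16.60 ✗.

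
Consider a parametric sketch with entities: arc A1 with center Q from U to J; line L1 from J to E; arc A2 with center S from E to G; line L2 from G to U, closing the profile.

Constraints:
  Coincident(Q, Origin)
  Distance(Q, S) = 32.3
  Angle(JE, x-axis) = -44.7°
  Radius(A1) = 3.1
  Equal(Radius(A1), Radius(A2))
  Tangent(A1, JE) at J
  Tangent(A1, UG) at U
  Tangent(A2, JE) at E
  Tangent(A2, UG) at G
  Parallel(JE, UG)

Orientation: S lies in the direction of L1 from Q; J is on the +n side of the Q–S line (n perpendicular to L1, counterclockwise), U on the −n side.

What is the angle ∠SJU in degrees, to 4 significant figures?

84.52°

The slot axis is L1's direction at -44.7°, so u = (cos -44.7°, sin -44.7°) = (0.7108, -0.7034) and n = (−sin -44.7°, cos -44.7°) = (0.7034, 0.7108). Q is at the origin and S lies 32.3 along u from Q, so S = 32.3·u = (22.96, -22.72). Tangency of A1 to both parallel lines with radius 3.1 puts J and U at Q ± 3.1·n: J = (2.181, 2.203), U = (-2.181, -2.203). Then cos ∠SJU = JS·JU / (|JS||JU|), giving 84.52°.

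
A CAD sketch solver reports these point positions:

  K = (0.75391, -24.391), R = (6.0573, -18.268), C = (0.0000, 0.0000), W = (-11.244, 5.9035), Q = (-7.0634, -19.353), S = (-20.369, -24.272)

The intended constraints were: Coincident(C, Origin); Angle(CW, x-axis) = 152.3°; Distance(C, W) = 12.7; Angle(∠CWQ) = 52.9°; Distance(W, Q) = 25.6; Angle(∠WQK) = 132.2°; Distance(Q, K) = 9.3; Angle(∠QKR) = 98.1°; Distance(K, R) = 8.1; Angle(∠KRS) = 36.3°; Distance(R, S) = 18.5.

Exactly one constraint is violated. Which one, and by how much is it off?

Distance(R, S) = 18.5 — off by 8.60.

C = (0.00, 0.00) ✓; CW at 152.3° ✓; |CW| = 12.70 ✓; ∠CWQ = 52.90° ✓; |WQ| = 25.60 ✓; ∠WQK = 132.2° ✓; |QK| = 9.300 ✓; ∠QKR = 98.10° ✓; |KR| = 8.100 ✓; ∠KRS = 36.30° ✓; |RS| = 27.10 ✗.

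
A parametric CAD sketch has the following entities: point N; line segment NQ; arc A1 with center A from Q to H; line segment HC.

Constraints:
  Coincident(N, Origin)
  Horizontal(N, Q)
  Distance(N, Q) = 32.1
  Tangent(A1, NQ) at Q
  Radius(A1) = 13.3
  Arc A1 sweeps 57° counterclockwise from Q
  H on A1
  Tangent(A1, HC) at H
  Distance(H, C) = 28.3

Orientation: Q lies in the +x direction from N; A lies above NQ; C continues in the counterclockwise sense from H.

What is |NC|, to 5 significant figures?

65.798

N is at the origin; N and Q share the same y with |NQ| = 32.1 and Q on the +x side, so Q = (32.100, 0.0000). Tangency of A1 to NQ means the radius AQ is perpendicular to NQ, so A = Q + (0, 13.3) = (32.100, 13.300). On A1, Q sits at bearing -90° from A; a 57° counterclockwise sweep puts H at bearing -33°, so H = A + 13.3·(cos -33°, sin -33°) = (43.254, 6.0563). A1 meets HC tangentially, so AH is at right angles to HC, so HC runs along (−sin -33°, cos -33°); with |HC| = 28.3, C = (58.668, 29.791). Then |NC| = |C − N| = 65.798.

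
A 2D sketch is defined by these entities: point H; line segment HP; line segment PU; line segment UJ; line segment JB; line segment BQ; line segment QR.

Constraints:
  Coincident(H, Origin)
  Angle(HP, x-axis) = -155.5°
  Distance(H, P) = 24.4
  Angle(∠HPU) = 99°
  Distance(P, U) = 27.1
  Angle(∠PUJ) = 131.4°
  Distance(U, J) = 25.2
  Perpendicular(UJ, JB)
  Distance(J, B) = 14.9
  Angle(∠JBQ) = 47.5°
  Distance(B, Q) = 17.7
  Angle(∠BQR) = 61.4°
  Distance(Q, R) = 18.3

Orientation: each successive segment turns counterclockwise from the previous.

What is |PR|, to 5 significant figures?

52.810

H is at the origin; HP runs at -155.5° with length 24.4, so P = (-22.203, -10.119). ∠HPU = 99.0° gives PU at -74.500° from the x-axis; with |PU| = 27.1, U = (-14.961, -36.233). ∠PUJ = 131.4° gives UJ at -25.900° from the x-axis; with |UJ| = 25.2, J = (7.7080, -47.240). UJ is perpendicular to JB, so JB runs at 64.100°; with |JB| = 14.9, B = (14.216, -33.837). ∠JBQ = 47.5° gives BQ at -163.40° from the x-axis; with |BQ| = 17.7, Q = (-2.7460, -38.894). ∠BQR = 61.4° gives QR at -44.800° from the x-axis; with |QR| = 18.3, R = (10.239, -51.788). Then |PR| = |R − P| = 52.810.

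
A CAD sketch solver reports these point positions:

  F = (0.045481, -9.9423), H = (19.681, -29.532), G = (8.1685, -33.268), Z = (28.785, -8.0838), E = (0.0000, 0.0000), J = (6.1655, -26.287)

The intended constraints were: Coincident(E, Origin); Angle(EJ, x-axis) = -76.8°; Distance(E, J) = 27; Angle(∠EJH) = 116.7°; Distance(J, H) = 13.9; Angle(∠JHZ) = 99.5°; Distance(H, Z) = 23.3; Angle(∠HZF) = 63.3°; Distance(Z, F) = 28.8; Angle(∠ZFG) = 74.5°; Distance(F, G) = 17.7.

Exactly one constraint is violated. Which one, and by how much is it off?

Distance(F, G) = 17.7 — off by 7.00.

E = (0.00, 0.00) ✓; EJ at -76.80° ✓; |EJ| = 27.00 ✓; ∠EJH = 116.7° ✓; |JH| = 13.90 ✓; ∠JHZ = 99.50° ✓; |HZ| = 23.30 ✓; ∠HZF = 63.30° ✓; |ZF| = 28.80 ✓; ∠ZFG = 74.50° ✓; |FG| = 24.70 ✗.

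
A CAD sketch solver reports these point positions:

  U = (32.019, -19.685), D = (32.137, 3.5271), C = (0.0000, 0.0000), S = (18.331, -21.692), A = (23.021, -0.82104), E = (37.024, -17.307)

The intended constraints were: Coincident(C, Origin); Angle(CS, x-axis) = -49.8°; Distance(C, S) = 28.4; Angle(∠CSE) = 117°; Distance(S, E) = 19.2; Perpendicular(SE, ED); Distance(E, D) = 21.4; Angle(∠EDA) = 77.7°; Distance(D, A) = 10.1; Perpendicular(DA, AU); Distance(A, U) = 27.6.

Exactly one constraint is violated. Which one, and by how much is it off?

Distance(A, U) = 27.6 — off by 6.70.

C = (0.00, 0.00) ✓; CS at -49.80° ✓; |CS| = 28.40 ✓; ∠CSE = 117.0° ✓; |SE| = 19.20 ✓; ∠(SE, ED) = 90.00° ✓; |ED| = 21.40 ✓; ∠EDA = 77.70° ✓; |DA| = 10.10 ✓; ∠(DA, AU) = 90.00° ✓; |AU| = 20.90 ✗.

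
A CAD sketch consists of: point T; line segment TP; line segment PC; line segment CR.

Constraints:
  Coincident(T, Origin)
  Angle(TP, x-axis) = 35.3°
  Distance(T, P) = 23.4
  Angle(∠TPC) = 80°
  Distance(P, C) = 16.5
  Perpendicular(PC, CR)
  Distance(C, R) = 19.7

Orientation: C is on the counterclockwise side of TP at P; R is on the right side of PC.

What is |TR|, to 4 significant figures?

44.52

∠TPC = 80.0°, so PC runs at 35.3° + (180° − 80.0°) = 135.3° from the x-axis; with |PC| = 16.5, C = P + 16.5·(cos 135.3°, sin 135.3°) = (7.369, 25.13). PC is perpendicular to CR; with |CR| = 19.7 on the right of PC, R = C + 19.7·(0.7034, 0.7108) = (21.23, 39.13). Then |TR| = |R − T| = 44.52.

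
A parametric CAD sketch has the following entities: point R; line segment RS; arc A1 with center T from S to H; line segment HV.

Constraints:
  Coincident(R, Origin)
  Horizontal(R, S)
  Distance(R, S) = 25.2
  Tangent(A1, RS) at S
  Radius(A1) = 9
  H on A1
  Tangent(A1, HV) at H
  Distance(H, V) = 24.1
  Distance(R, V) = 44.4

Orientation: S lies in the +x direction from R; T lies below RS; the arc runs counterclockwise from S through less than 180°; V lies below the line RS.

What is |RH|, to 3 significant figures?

21.5

Checks: R.y = 0.00, S.y = 0.00 ✓; |TH| = 9.000 ✓; ∠(TH, HV) = 90.00° ✓; |HV| = 24.10 ✓; |RV| = 44.40 ✓.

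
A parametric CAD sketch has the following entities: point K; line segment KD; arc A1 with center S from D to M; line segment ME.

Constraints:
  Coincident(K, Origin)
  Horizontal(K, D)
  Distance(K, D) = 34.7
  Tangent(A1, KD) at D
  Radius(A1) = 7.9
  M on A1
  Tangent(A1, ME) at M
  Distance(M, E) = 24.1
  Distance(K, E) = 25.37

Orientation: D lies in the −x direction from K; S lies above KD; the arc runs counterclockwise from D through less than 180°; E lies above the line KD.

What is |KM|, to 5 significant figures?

28.726

K is at the origin; K and D share the same y with |KD| = 34.7 and D on the −x side, so D = (-34.700, 0.0000). A1 meets KD tangentially, so SD is at right angles to KD, so S = D + (0, 7.9) = (-34.700, 7.9000). Since SM ⟂ ME (tangency), |SE| = √(7.9² + 24.1²) = 25.362 regardless of where M sits on A1. So E lies on both circle(K, 25.37) and circle(S, 25.362); the above-KD intersection is E = (-13.343, 21.578). M is the foot of the tangent from E: M = (-28.579, 2.9055).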